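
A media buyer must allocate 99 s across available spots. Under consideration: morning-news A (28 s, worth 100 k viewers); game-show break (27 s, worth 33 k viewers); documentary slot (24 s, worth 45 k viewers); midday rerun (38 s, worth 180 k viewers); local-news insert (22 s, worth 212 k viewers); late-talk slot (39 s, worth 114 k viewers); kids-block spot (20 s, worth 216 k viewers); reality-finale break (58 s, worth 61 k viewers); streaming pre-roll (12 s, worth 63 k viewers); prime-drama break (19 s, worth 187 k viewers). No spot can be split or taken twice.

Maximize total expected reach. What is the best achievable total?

A density-first pass picks documentary slot + local-news insert + kids-block spot + streaming pre-roll + prime-drama break — 723 at 97 s.
Replace documentary slot and streaming pre-roll with midday rerun: the trade gains 72 net, giving 795 at 99 s.

795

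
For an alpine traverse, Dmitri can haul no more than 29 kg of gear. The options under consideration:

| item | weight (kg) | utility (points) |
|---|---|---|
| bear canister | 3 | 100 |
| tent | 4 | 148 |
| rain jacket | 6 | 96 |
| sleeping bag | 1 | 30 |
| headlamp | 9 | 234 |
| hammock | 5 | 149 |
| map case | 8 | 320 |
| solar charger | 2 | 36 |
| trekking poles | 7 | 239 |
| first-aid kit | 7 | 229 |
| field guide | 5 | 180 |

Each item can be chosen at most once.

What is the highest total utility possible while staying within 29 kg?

By utility per kg: map case 40.00, tent 37.00, field guide 36.00, trekking poles 34.14 lead.
Greedy by ratio would take bear canister + tent + sleeping bag + map case + trekking poles + field guide: 28 kg used, total 1017.
The 6 kg tied up in sleeping bag and field guide is better spent on first-aid kit — total rises to 1036 (29 kg).

1036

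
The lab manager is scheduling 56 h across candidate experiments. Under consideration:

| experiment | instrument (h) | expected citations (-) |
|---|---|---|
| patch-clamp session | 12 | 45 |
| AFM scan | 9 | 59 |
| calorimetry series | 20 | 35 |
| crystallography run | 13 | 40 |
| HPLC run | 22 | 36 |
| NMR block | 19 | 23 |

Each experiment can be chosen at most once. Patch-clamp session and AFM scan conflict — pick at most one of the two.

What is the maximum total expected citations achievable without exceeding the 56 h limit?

135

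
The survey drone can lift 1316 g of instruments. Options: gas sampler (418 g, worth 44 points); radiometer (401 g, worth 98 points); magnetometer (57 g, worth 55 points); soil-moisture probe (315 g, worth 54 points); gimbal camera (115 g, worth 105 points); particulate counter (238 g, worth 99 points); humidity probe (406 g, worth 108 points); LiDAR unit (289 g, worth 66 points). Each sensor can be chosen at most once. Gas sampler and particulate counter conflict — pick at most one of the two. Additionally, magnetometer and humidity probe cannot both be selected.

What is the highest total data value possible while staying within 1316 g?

Best packing: radiometer + magnetometer + gimbal camera + particulate counter + LiDAR unit — 1100 g, 423 total.
Every other selection either busts 1316 g or breaks a pairing rule or fails to beat 423.

423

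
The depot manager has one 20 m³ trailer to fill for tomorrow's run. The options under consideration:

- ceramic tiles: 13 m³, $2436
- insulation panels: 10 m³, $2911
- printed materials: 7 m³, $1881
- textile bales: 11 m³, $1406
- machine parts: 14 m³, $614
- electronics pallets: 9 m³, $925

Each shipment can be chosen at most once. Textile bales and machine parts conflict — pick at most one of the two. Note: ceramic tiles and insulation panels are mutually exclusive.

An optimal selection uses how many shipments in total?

Optimal total is 4792.
One optimal bundle: insulation panels + printed materials (17 m³).
All optima have 2 shipments.

2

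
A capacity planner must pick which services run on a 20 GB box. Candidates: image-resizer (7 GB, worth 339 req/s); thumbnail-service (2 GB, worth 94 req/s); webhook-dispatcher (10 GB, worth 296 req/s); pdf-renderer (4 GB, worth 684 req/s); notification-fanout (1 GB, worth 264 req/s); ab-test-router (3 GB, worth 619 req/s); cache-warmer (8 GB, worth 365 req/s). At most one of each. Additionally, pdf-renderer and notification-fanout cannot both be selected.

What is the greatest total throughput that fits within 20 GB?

Taking thumbnail-service + pdf-renderer + ab-test-router + cache-warmer: 17 GB used, 1762 in throughput.

1762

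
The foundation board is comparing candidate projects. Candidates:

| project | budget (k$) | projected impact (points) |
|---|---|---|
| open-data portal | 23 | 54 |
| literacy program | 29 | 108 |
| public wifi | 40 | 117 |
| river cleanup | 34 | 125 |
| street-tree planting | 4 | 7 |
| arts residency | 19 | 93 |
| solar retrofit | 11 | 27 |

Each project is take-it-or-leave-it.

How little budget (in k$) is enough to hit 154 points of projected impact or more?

Minimise k$ subject to total projected impact ≥ 154.
Taking open-data portal + street-tree planting + arts residency gives 154 (≥ 154) for 46 k$.
Any bundle with less than 46 k$ falls short of 154.

46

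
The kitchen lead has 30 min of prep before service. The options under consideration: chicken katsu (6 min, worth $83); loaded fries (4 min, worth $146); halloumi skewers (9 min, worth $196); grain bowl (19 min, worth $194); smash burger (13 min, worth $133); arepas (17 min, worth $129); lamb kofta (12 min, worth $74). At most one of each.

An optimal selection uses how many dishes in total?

3

Best achievable profit is 475.
loaded fries + halloumi skewers + smash burger hits 475 at 26 min.
Any selection reaching 475 contains exactly 3 dishes.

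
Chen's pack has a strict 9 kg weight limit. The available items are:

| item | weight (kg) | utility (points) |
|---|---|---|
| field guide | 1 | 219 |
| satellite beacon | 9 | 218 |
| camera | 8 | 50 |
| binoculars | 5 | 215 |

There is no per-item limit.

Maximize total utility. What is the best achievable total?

By utility per kg: field guide 219.00, binoculars 43.00, satellite beacon 24.22 lead.
The ratio ordering already packs tightly: 9×field guide, 9 kg, 1971.

1971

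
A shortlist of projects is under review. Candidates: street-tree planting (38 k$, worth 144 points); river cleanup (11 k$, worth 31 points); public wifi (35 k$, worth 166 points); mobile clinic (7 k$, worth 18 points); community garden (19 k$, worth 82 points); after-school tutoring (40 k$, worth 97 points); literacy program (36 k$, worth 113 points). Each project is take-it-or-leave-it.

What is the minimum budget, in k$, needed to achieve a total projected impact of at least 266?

61

Need the lightest bundle worth ≥ 266.
public wifi + mobile clinic + community garden: 266 projected impact at 61 k$.
Below 61 k$ the best achievable stays under 266.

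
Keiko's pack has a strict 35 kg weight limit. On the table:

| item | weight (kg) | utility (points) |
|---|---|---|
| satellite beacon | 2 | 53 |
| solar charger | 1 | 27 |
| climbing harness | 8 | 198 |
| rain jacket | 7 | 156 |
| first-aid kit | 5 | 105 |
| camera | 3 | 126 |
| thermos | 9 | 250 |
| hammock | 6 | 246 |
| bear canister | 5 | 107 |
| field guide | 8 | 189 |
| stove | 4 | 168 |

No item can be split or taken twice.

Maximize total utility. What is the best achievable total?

1095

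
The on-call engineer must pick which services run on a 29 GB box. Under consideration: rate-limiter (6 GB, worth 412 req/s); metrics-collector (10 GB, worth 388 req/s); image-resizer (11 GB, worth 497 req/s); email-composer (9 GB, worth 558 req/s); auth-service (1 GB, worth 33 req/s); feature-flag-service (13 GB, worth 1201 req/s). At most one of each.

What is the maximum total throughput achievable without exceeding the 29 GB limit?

2204

Best packing: rate-limiter + email-composer + auth-service + feature-flag-service — 29 GB, 2204 total.
Next best is rate-limiter + email-composer + feature-flag-service at 2171 (28 GB) — short by 33.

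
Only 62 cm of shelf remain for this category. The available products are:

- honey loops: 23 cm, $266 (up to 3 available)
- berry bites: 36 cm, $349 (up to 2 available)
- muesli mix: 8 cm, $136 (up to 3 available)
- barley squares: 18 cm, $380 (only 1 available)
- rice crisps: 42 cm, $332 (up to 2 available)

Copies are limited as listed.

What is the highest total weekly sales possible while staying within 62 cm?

918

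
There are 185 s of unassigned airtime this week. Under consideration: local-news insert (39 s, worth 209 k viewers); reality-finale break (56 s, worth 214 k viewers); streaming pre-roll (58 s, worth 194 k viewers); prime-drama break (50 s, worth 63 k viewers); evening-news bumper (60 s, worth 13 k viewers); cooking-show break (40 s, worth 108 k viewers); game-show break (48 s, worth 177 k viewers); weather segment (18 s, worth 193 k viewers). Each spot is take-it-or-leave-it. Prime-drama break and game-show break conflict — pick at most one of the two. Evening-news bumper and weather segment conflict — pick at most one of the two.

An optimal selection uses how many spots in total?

The maximum expected reach within 185 s is 810.
For example local-news insert + reality-finale break + streaming pre-roll + weather segment achieves it, using 171 s.
All optima have 4 spots.

4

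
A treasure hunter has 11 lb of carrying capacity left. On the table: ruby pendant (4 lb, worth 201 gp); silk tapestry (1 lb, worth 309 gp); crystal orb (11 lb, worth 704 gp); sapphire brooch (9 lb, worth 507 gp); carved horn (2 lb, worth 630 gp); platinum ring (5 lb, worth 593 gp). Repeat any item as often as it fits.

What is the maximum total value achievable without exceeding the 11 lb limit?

3459

Best packing: silk tapestry + 5×carved horn — 11 lb, 3459 total.
Nothing else within 11 lb beats 3459.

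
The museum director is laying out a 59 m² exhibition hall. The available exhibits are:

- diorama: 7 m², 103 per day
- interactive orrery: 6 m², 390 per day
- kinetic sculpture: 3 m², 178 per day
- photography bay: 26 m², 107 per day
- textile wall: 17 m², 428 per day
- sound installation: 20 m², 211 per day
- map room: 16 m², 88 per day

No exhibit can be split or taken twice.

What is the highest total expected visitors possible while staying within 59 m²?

1310

Ranking by ratio (expected visitors/m²): interactive orrery 65.00, kinetic sculpture 59.33, textile wall 25.18.
Best packing: diorama + interactive orrery + kinetic sculpture + textile wall + sound installation — 53 m², 1310 total.
Next best is interactive orrery + kinetic sculpture + textile wall + sound installation at 1207 (46 m²) — short by 103.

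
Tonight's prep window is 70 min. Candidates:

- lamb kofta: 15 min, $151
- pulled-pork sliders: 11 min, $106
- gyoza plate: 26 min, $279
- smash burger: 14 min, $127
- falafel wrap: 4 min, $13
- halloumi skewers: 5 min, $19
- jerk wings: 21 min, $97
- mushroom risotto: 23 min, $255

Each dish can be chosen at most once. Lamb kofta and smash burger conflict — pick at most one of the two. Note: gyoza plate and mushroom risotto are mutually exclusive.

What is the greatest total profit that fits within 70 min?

Lamb kofta + pulled-pork sliders + jerk wings + mushroom risotto uses 70 of the 70 min and totals 609.
Next best is pulled-pork sliders + smash burger + jerk wings + mushroom risotto at 585 (69 min) — short by 24.

609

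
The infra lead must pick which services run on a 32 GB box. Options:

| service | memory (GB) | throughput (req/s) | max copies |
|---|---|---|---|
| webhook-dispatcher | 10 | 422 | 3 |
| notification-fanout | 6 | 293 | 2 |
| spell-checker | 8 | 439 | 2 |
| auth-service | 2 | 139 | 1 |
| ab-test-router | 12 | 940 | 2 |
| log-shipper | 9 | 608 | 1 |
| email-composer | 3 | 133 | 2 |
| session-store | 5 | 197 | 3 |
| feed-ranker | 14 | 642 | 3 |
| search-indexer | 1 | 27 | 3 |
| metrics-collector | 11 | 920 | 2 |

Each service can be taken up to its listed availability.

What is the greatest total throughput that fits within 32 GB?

2475

Ranking by ratio (throughput/GB): metrics-collector 83.64, ab-test-router 78.33, auth-service 69.50.
A density-first pass picks spell-checker + auth-service + 2×metrics-collector — 2418 at 32 GB.
Dropping spell-checker and auth-service frees 10 GB; slotting in log-shipper + search-indexer (10 GB) lifts the total to 2475 at 32 GB.
Nothing else within 32 GB beats 2475.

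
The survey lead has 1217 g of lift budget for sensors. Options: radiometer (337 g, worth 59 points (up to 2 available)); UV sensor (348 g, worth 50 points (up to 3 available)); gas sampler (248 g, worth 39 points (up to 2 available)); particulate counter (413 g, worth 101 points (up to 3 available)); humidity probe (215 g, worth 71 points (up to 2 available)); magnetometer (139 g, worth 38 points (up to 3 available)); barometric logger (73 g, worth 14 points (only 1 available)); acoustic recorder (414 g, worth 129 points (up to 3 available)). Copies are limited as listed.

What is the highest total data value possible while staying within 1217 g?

367

Filling by ratio: 2×humidity probe + 2×magnetometer + barometric logger + acoustic recorder for 361, with 22 g left unused.
Dropping humidity probe and magnetometer and barometric logger frees 427 g; slotting in acoustic recorder (414 g) lifts the total to 367 at 1182 g.
No other feasible combination exceeds 367.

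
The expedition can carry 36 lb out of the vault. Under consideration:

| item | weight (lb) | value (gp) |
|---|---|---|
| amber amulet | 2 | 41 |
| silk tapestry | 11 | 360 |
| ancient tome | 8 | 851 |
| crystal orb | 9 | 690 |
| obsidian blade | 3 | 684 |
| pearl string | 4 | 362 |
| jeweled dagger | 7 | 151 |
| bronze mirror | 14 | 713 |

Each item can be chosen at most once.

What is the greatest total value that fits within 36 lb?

2979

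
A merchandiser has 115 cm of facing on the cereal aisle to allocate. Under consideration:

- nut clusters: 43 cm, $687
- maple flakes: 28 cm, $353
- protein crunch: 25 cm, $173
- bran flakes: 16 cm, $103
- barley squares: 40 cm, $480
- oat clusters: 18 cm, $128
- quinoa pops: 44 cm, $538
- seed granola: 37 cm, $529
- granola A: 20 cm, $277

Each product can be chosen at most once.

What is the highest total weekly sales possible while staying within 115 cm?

By weekly sales per cm: nut clusters 15.98, seed granola 14.30, granola A 13.85 lead.
Greedy by ratio would take nut clusters + seed granola + granola A: 100 cm used, total 1493.
Dropping seed granola and granola A frees 57 cm; slotting in maple flakes + quinoa pops (72 cm) lifts the total to 1578 at 115 cm.
The closest alternative, nut clusters + maple flakes + seed granola, reaches only 1569.

1578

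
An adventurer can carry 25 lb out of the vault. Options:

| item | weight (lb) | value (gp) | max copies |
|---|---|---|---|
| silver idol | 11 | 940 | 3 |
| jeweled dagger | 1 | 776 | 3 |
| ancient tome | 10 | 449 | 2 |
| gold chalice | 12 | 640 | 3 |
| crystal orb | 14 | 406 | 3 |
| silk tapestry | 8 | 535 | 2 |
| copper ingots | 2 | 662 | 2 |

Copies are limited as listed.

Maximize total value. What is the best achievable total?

4722

Filling by ratio: silver idol + 3×jeweled dagger + 2×copper ingots for 4592, with 7 lb left unused.
Replace silver idol with 2×silk tapestry: the trade gains 130 net, giving 4722 at 23 lb.
The spare 2 lb is too small for any remaining item, and no exchange beats 4722.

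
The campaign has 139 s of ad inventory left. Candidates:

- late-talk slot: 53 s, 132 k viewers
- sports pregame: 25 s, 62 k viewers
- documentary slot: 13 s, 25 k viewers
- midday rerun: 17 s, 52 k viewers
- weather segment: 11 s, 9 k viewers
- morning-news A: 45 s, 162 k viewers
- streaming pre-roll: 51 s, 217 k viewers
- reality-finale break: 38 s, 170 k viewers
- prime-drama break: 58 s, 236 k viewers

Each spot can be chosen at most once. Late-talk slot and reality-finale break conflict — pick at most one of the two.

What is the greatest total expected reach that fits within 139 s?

549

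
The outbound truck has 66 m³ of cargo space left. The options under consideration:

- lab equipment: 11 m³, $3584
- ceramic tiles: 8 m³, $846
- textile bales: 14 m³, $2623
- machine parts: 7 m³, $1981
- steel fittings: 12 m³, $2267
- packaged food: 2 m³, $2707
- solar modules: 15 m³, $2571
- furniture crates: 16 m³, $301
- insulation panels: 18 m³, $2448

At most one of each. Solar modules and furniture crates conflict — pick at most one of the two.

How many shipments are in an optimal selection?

6

The maximum revenue within 66 m³ is 15733.
lab equipment + textile bales + machine parts + steel fittings + packaged food + solar modules hits 15733 at 61 m³.
Every optimal selection uses 6 shipments.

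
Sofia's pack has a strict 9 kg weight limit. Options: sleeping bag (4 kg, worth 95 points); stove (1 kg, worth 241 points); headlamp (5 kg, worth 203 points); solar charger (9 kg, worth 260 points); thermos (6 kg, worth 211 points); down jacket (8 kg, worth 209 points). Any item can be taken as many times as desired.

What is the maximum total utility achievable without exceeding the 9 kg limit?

2169

The ratio ordering already packs tightly: 9×stove, 9 kg, 2169.
That's the maximum — no swap from here does better than 2169.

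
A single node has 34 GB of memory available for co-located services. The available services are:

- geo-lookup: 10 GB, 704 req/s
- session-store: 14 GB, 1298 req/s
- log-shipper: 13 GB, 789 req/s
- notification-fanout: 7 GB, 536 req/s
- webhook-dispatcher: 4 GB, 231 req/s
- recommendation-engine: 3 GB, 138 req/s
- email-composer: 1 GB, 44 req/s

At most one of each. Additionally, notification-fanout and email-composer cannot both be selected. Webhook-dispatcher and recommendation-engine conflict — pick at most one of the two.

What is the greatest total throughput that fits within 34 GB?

2676

Taking geo-lookup + session-store + notification-fanout + recommendation-engine: 34 GB used, 2676 in throughput.
Every other selection either busts 34 GB or breaks a pairing rule or fails to beat 2676.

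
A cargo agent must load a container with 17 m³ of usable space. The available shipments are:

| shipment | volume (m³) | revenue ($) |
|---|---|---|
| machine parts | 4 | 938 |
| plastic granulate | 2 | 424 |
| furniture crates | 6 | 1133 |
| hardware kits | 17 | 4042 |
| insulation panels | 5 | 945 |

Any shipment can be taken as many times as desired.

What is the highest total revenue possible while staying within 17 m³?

4042

Density check — hardware kits 237.76, machine parts 234.50, plastic granulate 212.00, insulation panels 189.00 are the best per m³.
Taking hardware kits: 17 m³ used, 4042 in revenue.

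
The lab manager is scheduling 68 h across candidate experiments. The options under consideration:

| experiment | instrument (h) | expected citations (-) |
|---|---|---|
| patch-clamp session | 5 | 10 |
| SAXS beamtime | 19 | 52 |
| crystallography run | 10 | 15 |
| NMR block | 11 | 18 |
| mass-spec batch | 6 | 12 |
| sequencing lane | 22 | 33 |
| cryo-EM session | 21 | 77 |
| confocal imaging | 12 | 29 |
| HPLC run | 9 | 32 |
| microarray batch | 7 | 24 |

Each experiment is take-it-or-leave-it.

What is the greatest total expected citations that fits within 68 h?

SAXS beamtime + cryo-EM session + confocal imaging + HPLC run + microarray batch uses 68 of the 68 h and totals 214.

214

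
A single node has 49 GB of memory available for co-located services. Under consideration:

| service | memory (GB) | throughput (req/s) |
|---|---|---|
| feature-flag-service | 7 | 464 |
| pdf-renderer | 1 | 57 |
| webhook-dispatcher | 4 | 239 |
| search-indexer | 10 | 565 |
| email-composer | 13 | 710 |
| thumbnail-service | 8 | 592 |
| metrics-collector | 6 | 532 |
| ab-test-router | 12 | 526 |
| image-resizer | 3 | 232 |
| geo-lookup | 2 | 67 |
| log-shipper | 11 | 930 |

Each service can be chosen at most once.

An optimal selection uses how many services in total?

The maximum throughput within 49 GB is 3554.
One optimal bundle: feature-flag-service + webhook-dispatcher + search-indexer + thumbnail-service + metrics-collector + image-resizer + log-shipper (49 GB).
Every optimal selection uses 7 services.

7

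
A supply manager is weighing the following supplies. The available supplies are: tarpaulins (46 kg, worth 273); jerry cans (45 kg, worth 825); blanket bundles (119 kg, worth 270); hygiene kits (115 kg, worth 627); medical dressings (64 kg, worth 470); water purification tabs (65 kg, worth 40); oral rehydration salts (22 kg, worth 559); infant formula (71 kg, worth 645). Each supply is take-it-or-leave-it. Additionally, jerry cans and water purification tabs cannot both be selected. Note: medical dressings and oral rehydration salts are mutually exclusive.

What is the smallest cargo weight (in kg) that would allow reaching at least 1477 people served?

113

Minimise kg subject to total people served ≥ 1477.
Taking tarpaulins + jerry cans + oral rehydration salts gives 1657 (≥ 1477) for 113 kg.
Any bundle with less than 113 kg falls short of 1477.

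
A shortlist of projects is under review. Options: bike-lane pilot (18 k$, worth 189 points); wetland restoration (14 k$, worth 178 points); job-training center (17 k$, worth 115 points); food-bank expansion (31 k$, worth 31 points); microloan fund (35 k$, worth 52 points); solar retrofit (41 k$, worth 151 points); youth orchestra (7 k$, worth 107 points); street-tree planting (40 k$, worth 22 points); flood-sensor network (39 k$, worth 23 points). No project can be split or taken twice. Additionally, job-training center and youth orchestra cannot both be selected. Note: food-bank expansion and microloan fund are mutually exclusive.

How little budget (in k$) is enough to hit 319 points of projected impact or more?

Look for the lowest-budget combination reaching 319.
bike-lane pilot + wetland restoration reaches 367 using 32 k$.
No combination under 32 k$ hits 319.

32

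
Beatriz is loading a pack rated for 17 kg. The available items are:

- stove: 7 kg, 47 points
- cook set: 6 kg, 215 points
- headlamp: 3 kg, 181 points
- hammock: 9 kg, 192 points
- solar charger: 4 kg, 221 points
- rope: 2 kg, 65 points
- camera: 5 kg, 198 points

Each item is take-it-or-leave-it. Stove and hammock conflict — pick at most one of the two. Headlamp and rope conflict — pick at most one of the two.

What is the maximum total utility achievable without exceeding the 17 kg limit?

699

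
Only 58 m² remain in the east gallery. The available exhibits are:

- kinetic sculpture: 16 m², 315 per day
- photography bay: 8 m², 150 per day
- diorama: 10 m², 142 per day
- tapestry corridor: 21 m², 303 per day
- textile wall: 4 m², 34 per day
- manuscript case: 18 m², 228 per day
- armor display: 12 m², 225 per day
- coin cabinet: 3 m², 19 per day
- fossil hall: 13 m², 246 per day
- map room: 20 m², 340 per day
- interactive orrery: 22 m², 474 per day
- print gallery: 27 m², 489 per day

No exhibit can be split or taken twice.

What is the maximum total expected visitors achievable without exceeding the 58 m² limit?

1164

By expected visitors per m²: interactive orrery 21.55, kinetic sculpture 19.69, fossil hall 18.92 lead.
A density-first pass picks kinetic sculpture + textile wall + coin cabinet + fossil hall + interactive orrery — 1088 at 58 m².
But kinetic sculpture + photography bay + armor display + interactive orrery fits in 58 m² and reaches 1164.
Runner-up kinetic sculpture + map room + interactive orrery tops out at 1129.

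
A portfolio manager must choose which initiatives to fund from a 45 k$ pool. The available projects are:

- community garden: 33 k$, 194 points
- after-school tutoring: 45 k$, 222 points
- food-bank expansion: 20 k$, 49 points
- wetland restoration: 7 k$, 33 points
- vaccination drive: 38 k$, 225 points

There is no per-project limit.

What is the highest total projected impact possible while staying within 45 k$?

258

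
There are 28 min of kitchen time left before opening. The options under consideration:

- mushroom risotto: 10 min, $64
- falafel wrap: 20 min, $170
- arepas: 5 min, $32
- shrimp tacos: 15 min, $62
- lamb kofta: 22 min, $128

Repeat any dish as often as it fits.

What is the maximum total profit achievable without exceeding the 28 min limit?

202

Taking falafel wrap + arepas: 25 min used, 202 in profit.
The spare 3 min is too small for any remaining dish, and no exchange beats 202.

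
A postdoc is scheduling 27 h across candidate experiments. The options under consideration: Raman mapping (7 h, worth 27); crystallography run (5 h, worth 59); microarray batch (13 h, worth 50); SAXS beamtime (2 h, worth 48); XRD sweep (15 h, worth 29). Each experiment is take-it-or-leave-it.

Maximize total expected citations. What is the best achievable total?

184

The ratio ordering already packs tightly: Raman mapping + crystallography run + microarray batch + SAXS beamtime, 27 h, 184.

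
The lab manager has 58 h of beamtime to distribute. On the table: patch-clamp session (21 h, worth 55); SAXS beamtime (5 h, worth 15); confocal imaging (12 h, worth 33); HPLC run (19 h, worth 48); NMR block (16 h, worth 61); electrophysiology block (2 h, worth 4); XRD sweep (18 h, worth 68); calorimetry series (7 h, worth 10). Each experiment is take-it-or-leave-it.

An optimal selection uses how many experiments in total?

4

The maximum expected citations within 58 h is 192.
For example SAXS beamtime + HPLC run + NMR block + XRD sweep achieves it, using 58 h.
Any selection reaching 192 contains exactly 4 experiments.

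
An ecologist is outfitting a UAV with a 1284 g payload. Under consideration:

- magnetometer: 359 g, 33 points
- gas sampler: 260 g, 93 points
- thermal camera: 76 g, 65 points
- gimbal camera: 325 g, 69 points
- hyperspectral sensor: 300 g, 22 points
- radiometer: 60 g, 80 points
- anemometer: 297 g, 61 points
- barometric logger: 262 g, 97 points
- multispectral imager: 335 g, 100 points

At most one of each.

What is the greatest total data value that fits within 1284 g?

465

The ratio heuristic lands on gas sampler + thermal camera + radiometer + barometric logger + multispectral imager (435) but leaves 291 g idle.
Replace multispectral imager with gimbal camera + anemometer: the trade gains 30 net, giving 465 at 1280 g.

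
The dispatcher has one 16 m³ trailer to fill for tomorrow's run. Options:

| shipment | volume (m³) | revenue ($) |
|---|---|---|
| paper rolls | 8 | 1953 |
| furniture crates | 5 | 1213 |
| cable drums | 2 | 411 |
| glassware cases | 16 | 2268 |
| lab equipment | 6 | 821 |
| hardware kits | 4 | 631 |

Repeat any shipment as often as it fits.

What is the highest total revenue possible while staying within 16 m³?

3906

By revenue per m³: paper rolls 244.12, furniture crates 242.60, cable drums 205.50 lead.
Taking 2×paper rolls: 16 m³ used, 3906 in revenue.
Nothing else within 16 m³ beats 3906.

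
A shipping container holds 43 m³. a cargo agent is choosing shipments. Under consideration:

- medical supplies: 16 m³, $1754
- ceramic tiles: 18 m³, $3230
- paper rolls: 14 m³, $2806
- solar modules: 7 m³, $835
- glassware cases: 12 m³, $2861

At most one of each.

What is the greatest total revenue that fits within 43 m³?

The ratio heuristic lands on paper rolls + solar modules + glassware cases (6502) but leaves 10 m³ idle.
Dropping solar modules frees 7 m³; slotting in medical supplies (16 m³) lifts the total to 7421 at 42 m³.
The closest alternative, ceramic tiles + solar modules + glassware cases, reaches only 6926.

7421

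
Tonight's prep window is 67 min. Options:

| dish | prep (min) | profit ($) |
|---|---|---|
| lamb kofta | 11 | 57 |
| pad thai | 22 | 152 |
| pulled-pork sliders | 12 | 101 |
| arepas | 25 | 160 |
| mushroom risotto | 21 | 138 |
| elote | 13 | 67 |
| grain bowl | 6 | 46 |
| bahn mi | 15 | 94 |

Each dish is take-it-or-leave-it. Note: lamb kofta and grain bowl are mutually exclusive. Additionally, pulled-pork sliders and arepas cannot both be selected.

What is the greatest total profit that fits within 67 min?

448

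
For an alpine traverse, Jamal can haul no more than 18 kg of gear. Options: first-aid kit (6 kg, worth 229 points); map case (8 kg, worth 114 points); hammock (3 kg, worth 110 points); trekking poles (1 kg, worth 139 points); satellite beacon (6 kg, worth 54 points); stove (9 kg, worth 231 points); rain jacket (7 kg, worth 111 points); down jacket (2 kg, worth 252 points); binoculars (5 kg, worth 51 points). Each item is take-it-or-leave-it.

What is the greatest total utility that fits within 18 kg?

851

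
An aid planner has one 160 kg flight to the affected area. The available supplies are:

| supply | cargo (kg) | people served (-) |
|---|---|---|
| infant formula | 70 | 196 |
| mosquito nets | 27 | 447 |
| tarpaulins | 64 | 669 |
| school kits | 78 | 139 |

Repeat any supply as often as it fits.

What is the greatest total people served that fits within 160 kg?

2235

Density check — mosquito nets 16.56, tarpaulins 10.45, infant formula 2.80 are the best per kg.
5×mosquito nets uses 135 of the 160 kg and totals 2235.
Nothing else within 160 kg beats 2235.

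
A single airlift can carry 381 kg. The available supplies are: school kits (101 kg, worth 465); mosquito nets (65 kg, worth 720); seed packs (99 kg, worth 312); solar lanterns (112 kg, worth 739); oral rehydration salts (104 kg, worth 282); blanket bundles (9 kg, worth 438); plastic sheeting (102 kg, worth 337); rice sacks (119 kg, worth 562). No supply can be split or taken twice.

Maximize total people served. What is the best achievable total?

2459

Mosquito nets + solar lanterns + blanket bundles + rice sacks uses 305 of the 381 kg and totals 2459.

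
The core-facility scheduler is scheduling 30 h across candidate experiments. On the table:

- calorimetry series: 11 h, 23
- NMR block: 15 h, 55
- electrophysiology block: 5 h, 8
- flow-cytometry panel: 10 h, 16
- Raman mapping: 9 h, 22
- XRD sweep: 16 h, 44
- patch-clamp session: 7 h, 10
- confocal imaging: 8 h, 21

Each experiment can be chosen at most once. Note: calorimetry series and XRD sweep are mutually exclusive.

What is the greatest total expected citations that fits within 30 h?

86

Density check — NMR block 3.67, XRD sweep 2.75, confocal imaging 2.62, Raman mapping 2.44 are the best per h.
A density-first pass picks NMR block + electrophysiology block + confocal imaging — 84 at 28 h.
Replace electrophysiology block with patch-clamp session: the trade gains 2 net, giving 86 at 30 h.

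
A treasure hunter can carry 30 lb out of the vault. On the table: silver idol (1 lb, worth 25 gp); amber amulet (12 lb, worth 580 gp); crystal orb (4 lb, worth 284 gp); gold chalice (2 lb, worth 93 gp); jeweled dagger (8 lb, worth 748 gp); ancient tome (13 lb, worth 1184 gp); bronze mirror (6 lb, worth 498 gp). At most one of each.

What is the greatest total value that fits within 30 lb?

2548

Ranking by ratio (value/lb): jeweled dagger 93.50, ancient tome 91.08, bronze mirror 83.00.
Best packing: silver idol + gold chalice + jeweled dagger + ancient tome + bronze mirror — 30 lb, 2548 total.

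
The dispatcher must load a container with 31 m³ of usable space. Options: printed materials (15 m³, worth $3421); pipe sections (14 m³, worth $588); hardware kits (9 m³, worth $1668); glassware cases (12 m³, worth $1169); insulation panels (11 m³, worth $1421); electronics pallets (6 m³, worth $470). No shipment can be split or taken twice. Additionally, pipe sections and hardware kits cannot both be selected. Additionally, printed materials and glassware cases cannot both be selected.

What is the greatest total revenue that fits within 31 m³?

Taking printed materials + hardware kits + electronics pallets: 30 m³ used, 5559 in revenue.

5559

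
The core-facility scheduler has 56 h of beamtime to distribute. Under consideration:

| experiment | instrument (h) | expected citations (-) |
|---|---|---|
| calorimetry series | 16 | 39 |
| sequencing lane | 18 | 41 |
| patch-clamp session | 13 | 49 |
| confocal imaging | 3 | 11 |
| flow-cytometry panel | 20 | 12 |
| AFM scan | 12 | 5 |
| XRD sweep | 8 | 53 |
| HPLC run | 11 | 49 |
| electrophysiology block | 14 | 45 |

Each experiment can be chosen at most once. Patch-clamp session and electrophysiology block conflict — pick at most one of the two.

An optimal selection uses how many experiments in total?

5

The maximum expected citations within 56 h is 203.
sequencing lane + patch-clamp session + confocal imaging + XRD sweep + HPLC run hits 203 at 53 h.
All optima have 5 experiments.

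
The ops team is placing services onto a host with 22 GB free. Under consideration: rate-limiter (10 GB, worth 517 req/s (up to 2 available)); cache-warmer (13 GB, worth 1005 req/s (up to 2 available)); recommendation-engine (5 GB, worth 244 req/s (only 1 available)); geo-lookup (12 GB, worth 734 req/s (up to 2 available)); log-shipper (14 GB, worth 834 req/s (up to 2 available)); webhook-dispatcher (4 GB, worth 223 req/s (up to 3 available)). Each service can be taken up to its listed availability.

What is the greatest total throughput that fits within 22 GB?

By throughput per GB: cache-warmer 77.31, geo-lookup 61.17, log-shipper 59.57 lead.
Filling by ratio: cache-warmer + 2×webhook-dispatcher for 1451, with 1 GB left unused.
Dropping webhook-dispatcher frees 4 GB; slotting in recommendation-engine (5 GB) lifts the total to 1472 at 22 GB.
No other feasible combination exceeds 1472.

1472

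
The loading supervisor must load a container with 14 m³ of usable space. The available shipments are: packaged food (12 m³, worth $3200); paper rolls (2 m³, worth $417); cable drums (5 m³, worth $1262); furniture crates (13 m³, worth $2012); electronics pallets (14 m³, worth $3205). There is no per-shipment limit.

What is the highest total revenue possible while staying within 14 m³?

3617

Packaged food + paper rolls uses 14 of the 14 m³ and totals 3617.
Every other selection either busts 14 m³ or fails to beat 3617.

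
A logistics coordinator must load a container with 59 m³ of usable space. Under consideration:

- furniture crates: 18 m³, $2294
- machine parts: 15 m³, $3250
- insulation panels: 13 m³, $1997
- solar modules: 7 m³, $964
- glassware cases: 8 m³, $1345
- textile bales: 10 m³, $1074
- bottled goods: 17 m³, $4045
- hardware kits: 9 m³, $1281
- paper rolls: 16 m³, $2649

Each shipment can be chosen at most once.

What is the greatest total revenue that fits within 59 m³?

11289

The ratio ordering already packs tightly: machine parts + glassware cases + bottled goods + paper rolls, 56 m³, 11289.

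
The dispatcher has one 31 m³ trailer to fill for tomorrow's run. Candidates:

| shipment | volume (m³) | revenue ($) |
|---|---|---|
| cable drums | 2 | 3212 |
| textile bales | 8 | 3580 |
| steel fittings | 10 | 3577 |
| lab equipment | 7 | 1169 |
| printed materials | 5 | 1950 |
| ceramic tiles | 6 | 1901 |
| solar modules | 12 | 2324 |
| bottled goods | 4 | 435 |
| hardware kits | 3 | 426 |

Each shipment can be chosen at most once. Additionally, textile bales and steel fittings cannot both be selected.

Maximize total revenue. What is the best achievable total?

12238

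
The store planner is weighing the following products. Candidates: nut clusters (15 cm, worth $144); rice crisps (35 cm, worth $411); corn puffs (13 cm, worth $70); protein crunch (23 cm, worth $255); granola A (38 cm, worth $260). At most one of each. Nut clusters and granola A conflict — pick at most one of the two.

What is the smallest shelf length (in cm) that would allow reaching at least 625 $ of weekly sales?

58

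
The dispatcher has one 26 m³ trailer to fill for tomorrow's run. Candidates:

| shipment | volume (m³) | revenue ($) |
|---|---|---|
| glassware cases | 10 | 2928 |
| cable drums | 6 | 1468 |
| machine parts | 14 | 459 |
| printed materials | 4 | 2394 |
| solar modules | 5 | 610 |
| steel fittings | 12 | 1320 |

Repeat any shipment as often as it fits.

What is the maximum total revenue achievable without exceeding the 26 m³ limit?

14364

Taking 6×printed materials: 24 m³ used, 14364 in revenue.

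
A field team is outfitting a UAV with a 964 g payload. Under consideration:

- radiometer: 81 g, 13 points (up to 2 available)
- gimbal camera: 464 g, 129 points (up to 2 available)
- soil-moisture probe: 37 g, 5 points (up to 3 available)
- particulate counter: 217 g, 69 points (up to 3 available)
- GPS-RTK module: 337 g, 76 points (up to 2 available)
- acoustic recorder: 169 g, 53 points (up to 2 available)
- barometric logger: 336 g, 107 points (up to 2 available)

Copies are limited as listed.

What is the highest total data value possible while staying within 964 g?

298

Ranking by ratio (data value/g): barometric logger 0.32, particulate counter 0.32, acoustic recorder 0.31.
Taking the top-ratio sensors first gives 2×soil-moisture probe + particulate counter + 2×barometric logger for 293 (963 g).
Replace 2×soil-moisture probe and barometric logger with particulate counter + acoustic recorder: the trade gains 5 net, giving 298 at 939 g.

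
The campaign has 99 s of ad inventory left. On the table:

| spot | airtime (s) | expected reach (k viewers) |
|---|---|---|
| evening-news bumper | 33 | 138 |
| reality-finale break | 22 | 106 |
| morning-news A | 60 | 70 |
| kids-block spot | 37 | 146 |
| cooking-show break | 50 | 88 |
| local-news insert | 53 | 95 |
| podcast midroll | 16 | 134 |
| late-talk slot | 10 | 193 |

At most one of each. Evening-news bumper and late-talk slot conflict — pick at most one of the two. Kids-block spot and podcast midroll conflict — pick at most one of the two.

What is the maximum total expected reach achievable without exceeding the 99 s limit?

521

Best packing: reality-finale break + cooking-show break + podcast midroll + late-talk slot — 98 s, 521 total.
Next best is reality-finale break + kids-block spot + late-talk slot at 445 (69 s) — short by 76.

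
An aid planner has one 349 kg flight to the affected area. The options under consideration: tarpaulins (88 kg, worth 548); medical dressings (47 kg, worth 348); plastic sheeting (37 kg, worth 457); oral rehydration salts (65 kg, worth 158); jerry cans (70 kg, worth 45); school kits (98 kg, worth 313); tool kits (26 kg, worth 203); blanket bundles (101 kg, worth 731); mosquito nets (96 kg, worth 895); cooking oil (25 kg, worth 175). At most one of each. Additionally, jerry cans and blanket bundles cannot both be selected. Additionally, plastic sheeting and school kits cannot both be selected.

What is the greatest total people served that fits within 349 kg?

2834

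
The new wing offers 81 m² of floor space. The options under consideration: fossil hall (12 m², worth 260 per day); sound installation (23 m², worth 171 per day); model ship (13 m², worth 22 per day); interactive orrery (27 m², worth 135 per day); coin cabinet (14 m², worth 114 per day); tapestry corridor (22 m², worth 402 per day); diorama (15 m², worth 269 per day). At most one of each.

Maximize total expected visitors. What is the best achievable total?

1102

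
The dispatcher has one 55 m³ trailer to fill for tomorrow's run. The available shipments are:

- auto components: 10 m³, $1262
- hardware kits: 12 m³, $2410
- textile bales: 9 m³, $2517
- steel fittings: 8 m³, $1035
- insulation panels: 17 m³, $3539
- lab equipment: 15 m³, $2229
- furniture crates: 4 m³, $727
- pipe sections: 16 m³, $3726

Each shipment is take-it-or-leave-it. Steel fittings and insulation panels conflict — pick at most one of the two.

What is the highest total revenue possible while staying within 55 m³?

Best packing: hardware kits + textile bales + insulation panels + pipe sections — 54 m³, 12192 total.

12192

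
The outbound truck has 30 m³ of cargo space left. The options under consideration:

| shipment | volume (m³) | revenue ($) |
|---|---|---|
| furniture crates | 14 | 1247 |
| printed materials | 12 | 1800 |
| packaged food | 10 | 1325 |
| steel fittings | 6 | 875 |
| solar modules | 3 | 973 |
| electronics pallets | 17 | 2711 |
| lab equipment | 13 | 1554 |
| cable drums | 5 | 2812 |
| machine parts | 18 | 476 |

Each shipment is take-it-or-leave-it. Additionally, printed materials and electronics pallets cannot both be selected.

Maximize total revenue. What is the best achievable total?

Ranking by ratio (revenue/m³): cable drums 562.40, solar modules 324.33, electronics pallets 159.47, printed materials 150.00.
A density-first pass picks solar modules + electronics pallets + cable drums — 6496 at 25 m³.
The 17 m³ tied up in electronics pallets is better spent on printed materials + packaged food — total rises to 6910 (30 m³).
Runner-up solar modules + electronics pallets + cable drums tops out at 6496.

6910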